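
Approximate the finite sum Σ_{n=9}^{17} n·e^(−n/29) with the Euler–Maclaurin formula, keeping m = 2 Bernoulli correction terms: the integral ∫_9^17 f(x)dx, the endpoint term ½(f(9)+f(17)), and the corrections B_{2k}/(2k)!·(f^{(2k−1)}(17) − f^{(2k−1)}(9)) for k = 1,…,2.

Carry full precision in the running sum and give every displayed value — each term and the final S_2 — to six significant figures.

S_2 ≈ 73.7032

∫_9^17 x·e^(−x/29) dx evaluates to 65.6971.
Boundary: ½(f(9) + f(17)) = ½(6.59875 + 9.45938) = 8.02906.
So far: 73.7261.
Order-1 term: 1/12 · (0.230249 − 0.505651) = -0.0229502.
Partial sum through k=1: 73.7032.
Order-2 term: −1/720 · (0.00159705 − 0.00234487) = 1.03865e-06.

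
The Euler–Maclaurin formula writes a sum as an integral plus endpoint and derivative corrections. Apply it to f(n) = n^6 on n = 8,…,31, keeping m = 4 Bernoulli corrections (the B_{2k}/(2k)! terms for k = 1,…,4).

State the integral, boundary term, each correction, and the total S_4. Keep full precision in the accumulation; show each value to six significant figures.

∫_8^31 x^6 dx evaluates to 3.93007e+09.
½[f(8) + f(31)] = ½[262144 + 8.87504e+08] = 4.43883e+08.
Integral + boundary = 4.37396e+09.
k=1: B_{2}/(2)! × [f^{(1)}(31) − f^{(1)}(8)] = 1/12 × (1.71775e+08 − 196608) = 1.42982e+07.
Partial sum through k=1: 4.38825e+09.
k=2: B_{4}/(4)! × [f^{(3)}(31) − f^{(3)}(8)] = −1/720 × (3.57492e+06 − 61440.0) = -4879.83.
Partial sum through k=2: 4.38825e+09.
k=3: B_{6}/(6)! × [f^{(5)}(31) − f^{(5)}(8)] = 1/30240 × (22320.0 − 5760.00) = 0.547619.
Partial sum through k=3: 4.38825e+09.
k=4: B_{8}/(8)! × [f^{(7)}(31) − f^{(7)}(8)] = −1/1209600 × (0.00000 − 0.00000) = 0.00000.

S_4 ≈ 4.38825e+09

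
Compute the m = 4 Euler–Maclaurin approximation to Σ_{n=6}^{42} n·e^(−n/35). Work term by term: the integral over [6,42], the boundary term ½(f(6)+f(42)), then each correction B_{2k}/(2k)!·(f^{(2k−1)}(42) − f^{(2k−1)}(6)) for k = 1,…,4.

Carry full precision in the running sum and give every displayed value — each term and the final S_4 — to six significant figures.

The integral term ∫_6^42 x·e^(−x/35) dx = 397.212.
½[f(6) + f(42)] = ½[5.05476 + 12.6502] = 8.85246.
Integral + boundary = 406.065.
Order-1 term: 1/12 · (-0.0602388 − 0.698039) = -0.0631898.
Partial sum through k=1: 406.002.
Order-2 term: −1/720 · (0.000442571 − 0.00194527) = 2.08709e-06.
Partial sum through k=2: 406.002.
Order-3 term: 1/30240 · (7.62708e-07 − 2.71079e-06) = -6.44207e-11.
Partial sum through k=3: 406.002.
Order-4 term: −1/1209600 · (9.50312e-10 − 3.12947e-09) = 1.80155e-15.

S_4 ≈ 406.002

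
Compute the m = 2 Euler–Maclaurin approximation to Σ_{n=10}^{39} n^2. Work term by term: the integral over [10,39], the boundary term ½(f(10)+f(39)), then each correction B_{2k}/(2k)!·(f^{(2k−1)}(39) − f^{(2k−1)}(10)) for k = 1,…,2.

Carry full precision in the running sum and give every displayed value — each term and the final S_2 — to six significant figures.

S_2 ≈ 20255.0

The integral term ∫_10^39 x^2 dx = 19439.7.
½[f(10) + f(39)] = ½[100.000 + 1521.00] = 810.500.
Integral + boundary = 20250.2.
Correction k=1: B_{2}/2! · (f^{(1)}(39) − f^{(1)}(10)) = 1/12 · (78.0000 − 20.0000) = 4.83333.
After k=1: 20255.0.
Correction k=2: B_{4}/4! · (f^{(3)}(39) − f^{(3)}(10)) = −1/720 · (0.00000 − 0.00000) = 0.00000.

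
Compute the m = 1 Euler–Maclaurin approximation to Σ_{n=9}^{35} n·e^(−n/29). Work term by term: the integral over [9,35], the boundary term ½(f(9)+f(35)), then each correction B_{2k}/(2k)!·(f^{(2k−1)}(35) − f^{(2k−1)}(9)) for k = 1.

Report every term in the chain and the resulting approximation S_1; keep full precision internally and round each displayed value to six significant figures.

S_1 ≈ 261.292

The integral term ∫_9^35 x·e^(−x/29) dx = 252.805.
Endpoint term: (f(9) + f(35))/2 = (6.59875 + 10.4693)/2 = 8.53405.
Running total after boundary: 261.339.
k=1: B_{2}/(2)! × [f^{(1)}(35) − f^{(1)}(9)] = 1/12 × (-0.0618878 − 0.505651) = -0.0472949.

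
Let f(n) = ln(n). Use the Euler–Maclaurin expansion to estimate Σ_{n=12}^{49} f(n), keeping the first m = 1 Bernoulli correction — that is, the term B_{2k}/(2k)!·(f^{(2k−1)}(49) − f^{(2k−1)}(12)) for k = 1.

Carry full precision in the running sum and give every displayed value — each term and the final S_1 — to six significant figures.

S_1 ≈ 127.063

Integral: ∫_12^49 ln(x) dx = 123.880.
½[f(12) + f(49)] = ½[2.48491 + 3.89182] = 3.18836.
Running total after boundary: 127.069.
Order-1 term: 1/12 · (0.0204082 − 0.0833333) = -0.00524376.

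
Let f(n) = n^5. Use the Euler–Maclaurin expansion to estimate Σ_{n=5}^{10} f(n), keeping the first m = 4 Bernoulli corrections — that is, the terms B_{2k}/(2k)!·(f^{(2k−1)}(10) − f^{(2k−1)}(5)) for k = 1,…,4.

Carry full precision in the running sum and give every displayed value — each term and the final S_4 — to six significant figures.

S_4 ≈ 219525

The integral term ∫_5^10 x^5 dx = 164062.
Endpoint term: (f(5) + f(10))/2 = (3125.00 + 100000)/2 = 51562.5.
So far: 215625.
k=1: B_{2}/(2)! × [f^{(1)}(10) − f^{(1)}(5)] = 1/12 × (50000.0 − 3125.00) = 3906.25.
Partial sum through k=1: 219531.
k=2: B_{4}/(4)! × [f^{(3)}(10) − f^{(3)}(5)] = −1/720 × (6000.00 − 1500.00) = -6.25000.
Partial sum through k=2: 219525.
k=3: B_{6}/(6)! × [f^{(5)}(10) − f^{(5)}(5)] = 1/30240 × (120.000 − 120.000) = 0.00000.
Partial sum through k=3: 219525.
k=4: B_{8}/(8)! × [f^{(7)}(10) − f^{(7)}(5)] = −1/1209600 × (0.00000 − 0.00000) = 0.00000.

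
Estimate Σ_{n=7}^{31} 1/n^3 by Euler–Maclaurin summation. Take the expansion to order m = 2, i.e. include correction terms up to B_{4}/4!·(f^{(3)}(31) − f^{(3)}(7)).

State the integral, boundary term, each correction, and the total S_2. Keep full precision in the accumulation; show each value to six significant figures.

S_2 ≈ 0.0112614

∫_7^31 1/x^3 dx evaluates to 0.00968379.
Boundary: ½(f(7) + f(31)) = ½(0.00291545 + 3.35672e-05) = 0.00147451.
Integral + boundary = 0.0111583.
k=1: B_{2}/(2)! × [f^{(1)}(31) − f^{(1)}(7)] = 1/12 × (-3.24844e-06 − (-0.00124948)) = 0.000103853.
Running total after k=1: 0.0112622.
k=2: B_{4}/(4)! × [f^{(3)}(31) − f^{(3)}(7)] = −1/720 × (-6.76054e-08 − (-0.000509992)) = -7.08228e-07.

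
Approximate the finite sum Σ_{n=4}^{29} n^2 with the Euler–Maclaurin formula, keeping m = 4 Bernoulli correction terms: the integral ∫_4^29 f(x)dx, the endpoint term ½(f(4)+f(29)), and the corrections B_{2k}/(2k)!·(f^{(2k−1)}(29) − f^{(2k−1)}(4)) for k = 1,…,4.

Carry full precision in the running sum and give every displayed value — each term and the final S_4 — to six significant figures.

The integral term ∫_4^29 x^2 dx = 8108.33.
Endpoint term: (f(4) + f(29))/2 = (16.0000 + 841.000)/2 = 428.500.
Integral + boundary = 8536.83.
Order-1 term: 1/12 · (58.0000 − 8.00000) = 4.16667.
Running total after k=1: 8541.00.
Order-2 term: −1/720 · (0.00000 − 0.00000) = 0.00000.
Running total after k=2: 8541.00.
Order-3 term: 1/30240 · (0.00000 − 0.00000) = 0.00000.
Running total after k=3: 8541.00.
Order-4 term: −1/1209600 · (0.00000 − 0.00000) = 0.00000.

S_4 ≈ 8541.00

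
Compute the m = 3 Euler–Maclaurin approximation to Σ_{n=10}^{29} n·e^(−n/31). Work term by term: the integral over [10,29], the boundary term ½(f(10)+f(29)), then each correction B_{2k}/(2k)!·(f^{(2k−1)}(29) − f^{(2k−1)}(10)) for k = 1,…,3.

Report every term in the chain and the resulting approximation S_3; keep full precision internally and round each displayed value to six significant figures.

S_3 ≈ 199.973

Integral: ∫_10^29 x·e^(−x/31) dx = 190.700.
½[f(10) + f(29)] = ½[7.24278 + 11.3795] = 9.31113.
Integral + boundary = 200.011.
Order-1 term: 1/12 · (0.0253159 − 0.490640) = -0.0387770.
Running total after k=1: 199.973.
Order-2 term: −1/720 · (0.000842984 − 0.00201789) = 1.63182e-06.
Running total after k=2: 199.973.
Order-3 term: 1/30240 · (1.72698e-06 − 3.66830e-06) = -6.41971e-11.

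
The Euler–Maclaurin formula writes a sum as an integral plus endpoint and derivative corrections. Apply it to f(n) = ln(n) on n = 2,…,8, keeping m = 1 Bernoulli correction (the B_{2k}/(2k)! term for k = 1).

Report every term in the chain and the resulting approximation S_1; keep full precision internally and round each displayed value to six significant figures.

The integral term ∫_2^8 ln(x) dx = 9.24924.
½[f(2) + f(8)] = ½[0.693147 + 2.07944] = 1.38629.
Running total after boundary: 10.6355.
k=1: B_{2}/(2)! × [f^{(1)}(8) − f^{(1)}(2)] = 1/12 × (0.125000 − 0.500000) = -0.0312500.

S_1 ≈ 10.6043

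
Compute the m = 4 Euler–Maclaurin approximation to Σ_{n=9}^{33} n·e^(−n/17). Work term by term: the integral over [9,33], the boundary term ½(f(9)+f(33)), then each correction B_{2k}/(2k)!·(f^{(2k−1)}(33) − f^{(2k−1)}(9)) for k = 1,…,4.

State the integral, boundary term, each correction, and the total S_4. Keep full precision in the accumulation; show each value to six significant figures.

The integral term ∫_9^33 x·e^(−x/17) dx = 138.312.
Endpoint term: (f(9) + f(33))/2 = (5.30056 + 4.73665)/2 = 5.01861.
Running total after boundary: 143.330.
k=1: B_{2}/(2)! × [f^{(1)}(33) − f^{(1)}(9)] = 1/12 × (-0.135092 − 0.277154) = -0.0343538.
Partial sum through k=1: 143.296.
k=2: B_{4}/(4)! × [f^{(3)}(33) − f^{(3)}(9)] = −1/720 × (0.000525876 − 0.00503480) = 6.26239e-06.
Partial sum through k=2: 143.296.
k=3: B_{6}/(6)! × [f^{(5)}(33) − f^{(5)}(9)] = 1/30240 × (5.25674e-06 − 3.15245e-05) = -8.68643e-10.
Partial sum through k=3: 143.296.
k=4: B_{8}/(8)! × [f^{(7)}(33) − f^{(7)}(9)] = −1/1209600 × (3.00825e-08 − 1.57881e-07) = 1.05653e-13.

S_4 ≈ 143.296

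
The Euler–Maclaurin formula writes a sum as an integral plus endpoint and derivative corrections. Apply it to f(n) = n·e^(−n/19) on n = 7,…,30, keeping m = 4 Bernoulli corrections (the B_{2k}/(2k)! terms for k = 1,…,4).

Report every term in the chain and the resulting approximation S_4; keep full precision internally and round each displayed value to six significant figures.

S_4 ≈ 155.265

Integral: ∫_7^30 x·e^(−x/19) dx = 149.797.
Boundary: ½(f(7) + f(30)) = ½(4.84278 + 6.18576) = 5.51427.
Running total after boundary: 155.311.
Correction k=1: B_{2}/2! · (f^{(1)}(30) − f^{(1)}(7)) = 1/12 · (-0.119374 − 0.436943) = -0.0463597.
Partial sum through k=1: 155.265.
Correction k=2: B_{4}/4! · (f^{(3)}(30) − f^{(3)}(7)) = −1/720 · (0.000811661 − 0.00504320) = 5.87713e-06.
Partial sum through k=2: 155.265.
Correction k=3: B_{6}/6! · (f^{(5)}(30) − f^{(5)}(7)) = 1/30240 · (5.41274e-06 − 2.45873e-05) = -6.34080e-10.
Partial sum through k=3: 155.265.
Correction k=4: B_{8}/8! · (f^{(7)}(30) − f^{(7)}(7)) = −1/1209600 · (2.37593e-08 − 9.75196e-08) = 6.09791e-14.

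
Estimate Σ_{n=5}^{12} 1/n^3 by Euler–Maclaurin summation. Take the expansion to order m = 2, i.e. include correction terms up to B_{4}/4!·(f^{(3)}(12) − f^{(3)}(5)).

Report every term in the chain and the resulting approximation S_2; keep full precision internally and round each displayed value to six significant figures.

The integral term ∫_5^12 1/x^3 dx = 0.0165278.
Boundary: ½(f(5) + f(12)) = ½(0.00800000 + 0.000578704) = 0.00428935.
So far: 0.0208171.
k=1: B_{2}/(2)! × [f^{(1)}(12) − f^{(1)}(5)] = 1/12 × (-0.000144676 − (-0.00480000)) = 0.000387944.
After k=1: 0.0212051.
k=2: B_{4}/(4)! × [f^{(3)}(12) − f^{(3)}(5)] = −1/720 × (-2.00939e-05 − (-0.00384000)) = -5.30543e-06.

S_2 ≈ 0.0211998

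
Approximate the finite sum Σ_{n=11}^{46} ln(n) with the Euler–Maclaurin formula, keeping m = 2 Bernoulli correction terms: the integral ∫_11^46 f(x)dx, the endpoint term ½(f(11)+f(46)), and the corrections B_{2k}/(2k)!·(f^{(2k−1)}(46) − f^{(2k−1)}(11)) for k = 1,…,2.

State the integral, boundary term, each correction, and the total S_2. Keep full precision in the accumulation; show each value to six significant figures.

S_2 ≈ 117.848

The integral term ∫_11^46 ln(x) dx = 114.741.
½[f(11) + f(46)] = ½[2.39790 + 3.82864] = 3.11327.
Running total after boundary: 117.854.
Order-1 term: 1/12 · (0.0217391 − 0.0909091) = -0.00576416.
After k=1: 117.848.
Order-2 term: −1/720 · (2.05474e-05 − 0.00150263) = 2.05845e-06.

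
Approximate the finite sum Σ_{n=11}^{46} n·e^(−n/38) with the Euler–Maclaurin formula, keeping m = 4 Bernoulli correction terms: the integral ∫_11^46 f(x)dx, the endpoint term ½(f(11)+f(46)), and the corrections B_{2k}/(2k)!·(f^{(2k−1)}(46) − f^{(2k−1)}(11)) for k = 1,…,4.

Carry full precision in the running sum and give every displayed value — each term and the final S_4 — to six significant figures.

S_4 ≈ 453.578

The integral term ∫_11^46 x·e^(−x/38) dx = 442.655.
½[f(11) + f(46)] = ½[8.23523 + 13.7099] = 10.9725.
Integral + boundary = 453.628.
Correction k=1: B_{2}/2! · (f^{(1)}(46) − f^{(1)}(11)) = 1/12 · (-0.0627453 − 0.531941) = -0.0495572.
Running total after k=1: 453.578.
Correction k=2: B_{4}/4! · (f^{(3)}(46) − f^{(3)}(11)) = −1/720 · (0.000369346 − 0.00140530) = 1.43883e-06.
Running total after k=2: 453.578.
Correction k=3: B_{6}/6! · (f^{(5)}(46) − f^{(5)}(11)) = 1/30240 · (5.41651e-07 − 1.69129e-06) = -3.80172e-11.
Running total after k=3: 453.578.
Correction k=4: B_{8}/8! · (f^{(7)}(46) − f^{(7)}(11)) = −1/1209600 · (5.73077e-10 − 1.66855e-09) = 9.05646e-16.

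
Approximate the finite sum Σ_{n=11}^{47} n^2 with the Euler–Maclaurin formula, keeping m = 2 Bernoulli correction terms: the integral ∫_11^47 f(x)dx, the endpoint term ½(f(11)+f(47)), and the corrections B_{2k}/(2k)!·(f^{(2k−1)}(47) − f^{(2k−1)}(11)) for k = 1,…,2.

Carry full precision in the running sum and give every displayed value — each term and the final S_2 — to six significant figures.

∫_11^47 x^2 dx evaluates to 34164.0.
Boundary: ½(f(11) + f(47)) = ½(121.000 + 2209.00) = 1165.00.
Integral + boundary = 35329.0.
Correction k=1: B_{2}/2! · (f^{(1)}(47) − f^{(1)}(11)) = 1/12 · (94.0000 − 22.0000) = 6.00000.
After k=1: 35335.0.
Correction k=2: B_{4}/4! · (f^{(3)}(47) − f^{(3)}(11)) = −1/720 · (0.00000 − 0.00000) = 0.00000.

S_2 ≈ 35335.0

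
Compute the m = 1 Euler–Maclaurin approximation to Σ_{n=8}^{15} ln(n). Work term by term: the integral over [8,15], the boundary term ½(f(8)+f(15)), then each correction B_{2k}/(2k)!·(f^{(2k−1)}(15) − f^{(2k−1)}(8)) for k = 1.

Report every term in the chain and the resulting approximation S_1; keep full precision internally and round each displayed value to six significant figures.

S_1 ≈ 19.3741

Integral: ∫_8^15 ln(x) dx = 16.9852.
Boundary: ½(f(8) + f(15)) = ½(2.07944 + 2.70805) = 2.39375.
Integral + boundary = 19.3790.
k=1: B_{2}/(2)! × [f^{(1)}(15) − f^{(1)}(8)] = 1/12 × (0.0666667 − 0.125000) = -0.00486111.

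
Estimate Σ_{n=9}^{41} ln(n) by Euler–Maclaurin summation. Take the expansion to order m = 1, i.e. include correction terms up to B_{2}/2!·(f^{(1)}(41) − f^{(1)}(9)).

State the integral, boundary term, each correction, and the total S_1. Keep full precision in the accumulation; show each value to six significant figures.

∫_9^41 ln(x) dx evaluates to 100.481.
½[f(9) + f(41)] = ½[2.19722 + 3.71357] = 2.95540.
Integral + boundary = 103.437.
Correction k=1: B_{2}/2! · (f^{(1)}(41) − f^{(1)}(9)) = 1/12 · (0.0243902 − 0.111111) = -0.00722674.

S_1 ≈ 103.430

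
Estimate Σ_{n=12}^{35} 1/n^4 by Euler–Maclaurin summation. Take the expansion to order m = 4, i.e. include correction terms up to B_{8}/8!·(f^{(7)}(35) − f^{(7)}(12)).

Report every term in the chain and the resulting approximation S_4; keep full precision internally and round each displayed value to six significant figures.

∫_12^35 1/x^4 dx evaluates to 0.000185127.
Endpoint term: (f(12) + f(35))/2 = (4.82253e-05 + 6.66389e-07)/2 = 2.44458e-05.
Integral + boundary = 0.000209573.
k=1: B_{2}/(2)! × [f^{(1)}(35) − f^{(1)}(12)] = 1/12 × (-7.61587e-08 − (-1.60751e-05)) = 1.33325e-06.
After k=1: 0.000210906.
k=2: B_{4}/(4)! × [f^{(3)}(35) − f^{(3)}(12)] = −1/720 × (-1.86511e-09 − (-3.34898e-06)) = -4.64877e-09.
After k=2: 0.000210901.
k=3: B_{6}/(6)! × [f^{(5)}(35) − f^{(5)}(12)] = 1/30240 × (-8.52623e-11 − (-1.30238e-06)) = 4.30653e-11.
After k=3: 0.000210901.
k=4: B_{8}/(8)! × [f^{(7)}(35) − f^{(7)}(12)] = −1/1209600 × (-6.26417e-12 − (-8.13988e-07)) = -6.72935e-13.

S_4 ≈ 0.000210901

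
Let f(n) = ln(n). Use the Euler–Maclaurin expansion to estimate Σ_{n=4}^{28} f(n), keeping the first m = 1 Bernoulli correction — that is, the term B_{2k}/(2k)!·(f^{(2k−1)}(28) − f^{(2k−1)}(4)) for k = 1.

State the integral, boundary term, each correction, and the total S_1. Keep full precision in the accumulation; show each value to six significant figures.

Integral: ∫_4^28 ln(x) dx = 63.7565.
½[f(4) + f(28)] = ½[1.38629 + 3.33220] = 2.35925.
Integral + boundary = 66.1158.
Correction k=1: B_{2}/2! · (f^{(1)}(28) − f^{(1)}(4)) = 1/12 · (0.0357143 − 0.250000) = -0.0178571.

S_1 ≈ 66.0979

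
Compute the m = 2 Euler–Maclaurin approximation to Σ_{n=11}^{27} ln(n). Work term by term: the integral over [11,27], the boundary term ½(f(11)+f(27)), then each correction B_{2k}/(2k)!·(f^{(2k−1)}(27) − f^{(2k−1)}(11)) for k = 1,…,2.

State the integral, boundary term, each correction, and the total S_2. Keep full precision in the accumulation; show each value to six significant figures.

Integral: ∫_11^27 ln(x) dx = 46.6107.
Endpoint term: (f(11) + f(27))/2 = (2.39790 + 3.29584)/2 = 2.84687.
So far: 49.4576.
Correction k=1: B_{2}/2! · (f^{(1)}(27) − f^{(1)}(11)) = 1/12 · (0.0370370 − 0.0909091) = -0.00448934.
Partial sum through k=1: 49.4531.
Correction k=2: B_{4}/4! · (f^{(3)}(27) − f^{(3)}(11)) = −1/720 · (0.000101611 − 0.00150263) = 1.94586e-06.

S_2 ≈ 49.4531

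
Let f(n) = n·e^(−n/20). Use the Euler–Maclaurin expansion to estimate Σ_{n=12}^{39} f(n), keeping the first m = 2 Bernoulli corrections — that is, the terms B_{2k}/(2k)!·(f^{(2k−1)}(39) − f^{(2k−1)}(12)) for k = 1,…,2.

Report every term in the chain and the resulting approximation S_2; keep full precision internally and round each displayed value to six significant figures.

S_2 ≈ 189.394

The integral term ∫_12^39 x·e^(−x/20) dx = 183.356.
½[f(12) + f(39)] = ½[6.58574 + 5.54869] = 6.06721.
Integral + boundary = 189.423.
Correction k=1: B_{2}/2! · (f^{(1)}(39) − f^{(1)}(12)) = 1/12 · (-0.135160 − 0.219525) = -0.0295571.
Partial sum through k=1: 189.394.
Correction k=2: B_{4}/4! · (f^{(3)}(39) − f^{(3)}(12)) = −1/720 · (0.000373469 − 0.00329287) = 4.05472e-06.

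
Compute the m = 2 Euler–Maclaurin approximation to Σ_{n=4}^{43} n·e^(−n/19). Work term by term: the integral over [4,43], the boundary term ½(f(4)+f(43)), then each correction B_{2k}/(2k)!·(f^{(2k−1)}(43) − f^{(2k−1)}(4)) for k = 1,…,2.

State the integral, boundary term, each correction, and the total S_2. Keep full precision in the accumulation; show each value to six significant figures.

S_2 ≈ 235.294

∫_4^43 x·e^(−x/19) dx evaluates to 231.502.
Endpoint term: (f(4) + f(43))/2 = (3.24063 + 4.47292)/2 = 3.85678.
Running total after boundary: 235.358.
Correction k=1: B_{2}/2! · (f^{(1)}(43) − f^{(1)}(4)) = 1/12 · (-0.131396 − 0.639598) = -0.0642495.
Partial sum through k=1: 235.294.
Correction k=2: B_{4}/4! · (f^{(3)}(43) − f^{(3)}(4)) = −1/720 · (0.000212320 − 0.00626015) = 8.39976e-06.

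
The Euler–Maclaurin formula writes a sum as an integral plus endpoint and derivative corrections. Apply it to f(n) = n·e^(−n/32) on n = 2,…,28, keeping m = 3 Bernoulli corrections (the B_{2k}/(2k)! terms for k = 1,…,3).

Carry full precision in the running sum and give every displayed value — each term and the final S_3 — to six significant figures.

Integral: ∫_2^28 x·e^(−x/32) dx = 221.706.
Endpoint term: (f(2) + f(28))/2 = (1.87883 + 11.6721)/2 = 6.77548.
So far: 228.482.
Order-1 term: 1/12 · (0.0521078 − 0.880700) = -0.0690493.
After k=1: 228.413.
Order-2 term: −1/720 · (0.000865070 − 0.00269485) = 2.54136e-06.
After k=2: 228.413.
Order-3 term: 1/30240 · (1.63990e-06 − 4.42348e-06) = -9.20496e-11.

S_3 ≈ 228.413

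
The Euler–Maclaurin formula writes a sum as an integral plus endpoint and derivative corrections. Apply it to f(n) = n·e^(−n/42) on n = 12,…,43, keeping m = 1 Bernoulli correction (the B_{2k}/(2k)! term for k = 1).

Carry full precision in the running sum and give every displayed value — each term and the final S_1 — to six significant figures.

S_1 ≈ 434.108

Integral: ∫_12^43 x·e^(−x/42) dx = 421.921.
Boundary: ½(f(12) + f(43)) = ½(9.01773 + 15.4466) = 12.2322.
Integral + boundary = 434.154.
k=1: B_{2}/(2)! × [f^{(1)}(43) − f^{(1)}(12)] = 1/12 × (-0.00855295 − 0.536769) = -0.0454435.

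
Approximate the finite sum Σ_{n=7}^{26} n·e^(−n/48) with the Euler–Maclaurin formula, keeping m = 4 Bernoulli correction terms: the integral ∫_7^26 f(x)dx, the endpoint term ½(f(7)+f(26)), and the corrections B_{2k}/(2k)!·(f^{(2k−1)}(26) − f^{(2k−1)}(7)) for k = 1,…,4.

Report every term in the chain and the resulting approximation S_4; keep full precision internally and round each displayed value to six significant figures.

S_4 ≈ 225.831

∫_7^26 x·e^(−x/48) dx evaluates to 215.282.
Boundary: ½(f(7) + f(26)) = ½(6.05011 + 15.1262) = 10.5882.
Integral + boundary = 225.870.
k=1: B_{2}/(2)! × [f^{(1)}(26) − f^{(1)}(7)] = 1/12 × (0.266648 − 0.738258) = -0.0393008.
Running total after k=1: 225.831.
k=2: B_{4}/(4)! × [f^{(3)}(26) − f^{(3)}(7)] = −1/720 × (0.000620748 − 0.00107069) = 6.24914e-07.
Running total after k=2: 225.831.
k=3: B_{6}/(6)! × [f^{(5)}(26) − f^{(5)}(7)] = 1/30240 × (4.88613e-07 − 7.90342e-07) = -9.97782e-12.
Running total after k=3: 225.831.
k=4: B_{8}/(8)! × [f^{(7)}(26) − f^{(7)}(7)] = −1/1209600 × (3.07206e-10 − 4.84365e-10) = 1.46460e-16.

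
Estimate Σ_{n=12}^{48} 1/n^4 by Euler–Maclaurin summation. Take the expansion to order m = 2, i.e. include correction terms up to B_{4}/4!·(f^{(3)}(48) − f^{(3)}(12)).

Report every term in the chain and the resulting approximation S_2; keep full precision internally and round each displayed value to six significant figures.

S_2 ≈ 0.000215428

∫_12^48 1/x^4 dx evaluates to 0.000189887.
Endpoint term: (f(12) + f(48))/2 = (4.82253e-05 + 1.88380e-07)/2 = 2.42068e-05.
So far: 0.000214094.
Correction k=1: B_{2}/2! · (f^{(1)}(48) − f^{(1)}(12)) = 1/12 · (-1.56983e-08 − (-1.60751e-05)) = 1.33828e-06.
Running total after k=1: 0.000215432.
Correction k=2: B_{4}/4! · (f^{(3)}(48) − f^{(3)}(12)) = −1/720 · (-2.04406e-10 − (-3.34898e-06)) = -4.65108e-09.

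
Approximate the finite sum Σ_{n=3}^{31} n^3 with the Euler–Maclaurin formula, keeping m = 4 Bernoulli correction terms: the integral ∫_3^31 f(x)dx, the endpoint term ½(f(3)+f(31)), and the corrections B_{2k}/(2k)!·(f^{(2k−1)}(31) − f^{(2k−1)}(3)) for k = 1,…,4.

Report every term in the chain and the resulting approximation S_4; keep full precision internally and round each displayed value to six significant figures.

The integral term ∫_3^31 x^3 dx = 230860.
Boundary: ½(f(3) + f(31)) = ½(27.0000 + 29791.0) = 14909.0.
Running total after boundary: 245769.
Order-1 term: 1/12 · (2883.00 − 27.0000) = 238.000.
Running total after k=1: 246007.
Order-2 term: −1/720 · (6.00000 − 6.00000) = 0.00000.
Running total after k=2: 246007.
Order-3 term: 1/30240 · (0.00000 − 0.00000) = 0.00000.
Running total after k=3: 246007.
Order-4 term: −1/1209600 · (0.00000 − 0.00000) = 0.00000.

S_4 ≈ 246007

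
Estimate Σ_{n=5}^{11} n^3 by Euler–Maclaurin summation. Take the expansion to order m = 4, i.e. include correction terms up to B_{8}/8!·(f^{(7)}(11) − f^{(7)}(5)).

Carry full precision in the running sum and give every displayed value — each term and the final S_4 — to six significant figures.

S_4 ≈ 4256.00

∫_5^11 x^3 dx evaluates to 3504.00.
Endpoint term: (f(5) + f(11))/2 = (125.000 + 1331.00)/2 = 728.000.
So far: 4232.00.
Order-1 term: 1/12 · (363.000 − 75.0000) = 24.0000.
After k=1: 4256.00.
Order-2 term: −1/720 · (6.00000 − 6.00000) = 0.00000.
After k=2: 4256.00.
Order-3 term: 1/30240 · (0.00000 − 0.00000) = 0.00000.
After k=3: 4256.00.
Order-4 term: −1/1209600 · (0.00000 − 0.00000) = 0.00000.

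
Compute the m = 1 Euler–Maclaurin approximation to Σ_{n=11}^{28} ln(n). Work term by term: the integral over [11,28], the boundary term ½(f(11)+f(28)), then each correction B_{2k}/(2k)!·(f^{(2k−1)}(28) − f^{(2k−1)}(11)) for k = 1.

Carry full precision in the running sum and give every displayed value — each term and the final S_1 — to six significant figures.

S_1 ≈ 52.7853

Integral: ∫_11^28 ln(x) dx = 49.9249.
½[f(11) + f(28)] = ½[2.39790 + 3.33220] = 2.86505.
Integral + boundary = 52.7899.
k=1: B_{2}/(2)! × [f^{(1)}(28) − f^{(1)}(11)] = 1/12 × (0.0357143 − 0.0909091) = -0.00459957.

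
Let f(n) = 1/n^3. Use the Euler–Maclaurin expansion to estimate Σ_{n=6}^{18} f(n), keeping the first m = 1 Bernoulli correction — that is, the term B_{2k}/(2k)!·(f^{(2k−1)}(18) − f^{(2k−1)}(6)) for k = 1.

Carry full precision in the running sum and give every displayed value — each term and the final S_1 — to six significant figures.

S_1 ≈ 0.0149367

The integral term ∫_6^18 1/x^3 dx = 0.0123457.
Endpoint term: (f(6) + f(18))/2 = (0.00462963 + 0.000171468)/2 = 0.00240055.
So far: 0.0147462.
Order-1 term: 1/12 · (-2.85780e-05 − (-0.00231481)) = 0.000190520.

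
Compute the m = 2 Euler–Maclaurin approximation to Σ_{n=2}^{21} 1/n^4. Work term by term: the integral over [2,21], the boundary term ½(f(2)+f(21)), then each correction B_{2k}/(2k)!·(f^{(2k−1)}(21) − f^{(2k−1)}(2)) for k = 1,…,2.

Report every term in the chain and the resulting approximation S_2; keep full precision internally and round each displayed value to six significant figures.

S_2 ≈ 0.0819977

The integral term ∫_2^21 1/x^4 dx = 0.0416307.
Boundary: ½(f(2) + f(21)) = ½(0.0625000 + 5.14189e-06) = 0.0312526.
So far: 0.0728832.
Correction k=1: B_{2}/2! · (f^{(1)}(21) − f^{(1)}(2)) = 1/12 · (-9.79408e-07 − (-0.125000)) = 0.0104166.
Partial sum through k=1: 0.0832998.
Correction k=2: B_{4}/4! · (f^{(3)}(21) − f^{(3)}(2)) = −1/720 · (-6.66264e-08 − (-0.937500)) = -0.00130208.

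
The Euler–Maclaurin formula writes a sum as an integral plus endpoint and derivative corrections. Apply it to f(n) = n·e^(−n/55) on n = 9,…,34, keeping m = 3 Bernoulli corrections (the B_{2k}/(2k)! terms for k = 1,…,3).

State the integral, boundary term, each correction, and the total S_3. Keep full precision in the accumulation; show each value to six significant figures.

∫_9^34 x·e^(−x/55) dx evaluates to 350.628.
Endpoint term: (f(9) + f(34))/2 = (7.64146 + 18.3234)/2 = 12.9824.
Integral + boundary = 363.611.
Correction k=1: B_{2}/2! · (f^{(1)}(34) − f^{(1)}(9)) = 1/12 · (0.205771 − 0.710115) = -0.0420287.
Partial sum through k=1: 363.569.
Correction k=2: B_{4}/4! · (f^{(3)}(34) − f^{(3)}(9)) = −1/720 · (0.000424336 − 0.000796105) = 5.16345e-07.
Partial sum through k=2: 363.569.
Correction k=3: B_{6}/6! · (f^{(5)}(34) − f^{(5)}(9)) = 1/30240 · (2.58066e-07 − 4.48747e-07) = -6.30560e-12.

S_3 ≈ 363.569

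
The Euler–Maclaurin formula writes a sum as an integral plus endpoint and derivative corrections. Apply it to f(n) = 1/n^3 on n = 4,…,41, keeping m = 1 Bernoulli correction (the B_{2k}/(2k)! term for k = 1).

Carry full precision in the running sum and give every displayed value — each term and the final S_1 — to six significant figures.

∫_4^41 1/x^3 dx evaluates to 0.0309526.
½[f(4) + f(41)] = ½[0.0156250 + 1.45094e-05] = 0.00781975.
Running total after boundary: 0.0387723.
Correction k=1: B_{2}/2! · (f^{(1)}(41) − f^{(1)}(4)) = 1/12 · (-1.06166e-06 − (-0.0117188)) = 0.000976474.

S_1 ≈ 0.0397488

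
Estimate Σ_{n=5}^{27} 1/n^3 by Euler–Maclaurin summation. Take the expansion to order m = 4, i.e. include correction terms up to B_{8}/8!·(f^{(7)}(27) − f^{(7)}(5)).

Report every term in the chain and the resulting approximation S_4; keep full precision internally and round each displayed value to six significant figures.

Integral: ∫_5^27 1/x^3 dx = 0.0193141.
Endpoint term: (f(5) + f(27))/2 = (0.00800000 + 5.08053e-05)/2 = 0.00402540.
Running total after boundary: 0.0233395.
Correction k=1: B_{2}/2! · (f^{(1)}(27) − f^{(1)}(5)) = 1/12 · (-5.64503e-06 − (-0.00480000)) = 0.000399530.
After k=1: 0.0237391.
Correction k=2: B_{4}/4! · (f^{(3)}(27) − f^{(3)}(5)) = −1/720 · (-1.54870e-07 − (-0.00384000)) = -5.33312e-06.
After k=2: 0.0237337.
Correction k=3: B_{6}/6! · (f^{(5)}(27) − f^{(5)}(5)) = 1/30240 · (-8.92258e-09 − (-0.00645120)) = 2.13333e-07.
After k=3: 0.0237339.
Correction k=4: B_{8}/8! · (f^{(7)}(27) − f^{(7)}(5)) = −1/1209600 · (-8.81242e-10 − (-0.0185795)) = -1.53600e-08.

S_4 ≈ 0.0237339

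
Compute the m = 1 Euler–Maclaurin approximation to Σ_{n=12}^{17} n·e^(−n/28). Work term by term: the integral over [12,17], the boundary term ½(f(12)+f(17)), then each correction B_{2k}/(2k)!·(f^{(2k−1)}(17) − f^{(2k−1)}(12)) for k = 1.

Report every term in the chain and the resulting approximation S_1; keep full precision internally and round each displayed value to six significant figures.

∫_12^17 x·e^(−x/28) dx evaluates to 43.0308.
Boundary: ½(f(12) + f(17)) = ½(7.81727 + 9.26339) = 8.54033.
Integral + boundary = 51.5711.
Correction k=1: B_{2}/2! · (f^{(1)}(17) − f^{(1)}(12)) = 1/12 · (0.214070 − 0.372251) = -0.0131817.

S_1 ≈ 51.5579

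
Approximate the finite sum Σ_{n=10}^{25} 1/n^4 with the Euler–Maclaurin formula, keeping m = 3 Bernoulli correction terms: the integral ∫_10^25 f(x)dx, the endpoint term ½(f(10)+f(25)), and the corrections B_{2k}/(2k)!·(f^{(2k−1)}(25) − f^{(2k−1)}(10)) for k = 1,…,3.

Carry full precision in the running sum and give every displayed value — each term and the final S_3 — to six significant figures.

S_3 ≈ 0.000366563

∫_10^25 1/x^4 dx evaluates to 0.000312000.
Boundary: ½(f(10) + f(25)) = ½(0.000100000 + 2.56000e-06) = 5.12800e-05.
Integral + boundary = 0.000363280.
Correction k=1: B_{2}/2! · (f^{(1)}(25) − f^{(1)}(10)) = 1/12 · (-4.09600e-07 − (-4.00000e-05)) = 3.29920e-06.
Running total after k=1: 0.000366579.
Correction k=2: B_{4}/4! · (f^{(3)}(25) − f^{(3)}(10)) = −1/720 · (-1.96608e-08 − (-1.20000e-05)) = -1.66394e-08.
Running total after k=2: 0.000366563.
Correction k=3: B_{6}/6! · (f^{(5)}(25) − f^{(5)}(10)) = 1/30240 · (-1.76161e-09 − (-6.72000e-06)) = 2.22164e-10.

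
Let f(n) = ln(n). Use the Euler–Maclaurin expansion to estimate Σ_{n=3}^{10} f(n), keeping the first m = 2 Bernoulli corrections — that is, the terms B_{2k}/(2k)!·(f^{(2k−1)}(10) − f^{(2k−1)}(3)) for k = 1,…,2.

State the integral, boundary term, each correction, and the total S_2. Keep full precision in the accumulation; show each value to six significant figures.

∫_3^10 ln(x) dx evaluates to 12.7300.
½[f(3) + f(10)] = ½[1.09861 + 2.30259] = 1.70060.
Running total after boundary: 14.4306.
k=1: B_{2}/(2)! × [f^{(1)}(10) − f^{(1)}(3)] = 1/12 × (0.100000 − 0.333333) = -0.0194444.
After k=1: 14.4112.
k=2: B_{4}/(4)! × [f^{(3)}(10) − f^{(3)}(3)] = −1/720 × (0.00200000 − 0.0740741) = 0.000100103.

S_2 ≈ 14.4113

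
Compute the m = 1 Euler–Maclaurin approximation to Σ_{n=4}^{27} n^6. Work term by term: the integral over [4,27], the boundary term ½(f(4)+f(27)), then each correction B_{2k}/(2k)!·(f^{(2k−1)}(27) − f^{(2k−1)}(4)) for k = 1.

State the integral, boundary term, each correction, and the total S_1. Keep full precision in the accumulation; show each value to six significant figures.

S_1 ≈ 1.69522e+09

∫_4^27 x^6 dx evaluates to 1.49433e+09.
Endpoint term: (f(4) + f(27))/2 = (4096.00 + 3.87420e+08)/2 = 1.93712e+08.
So far: 1.68805e+09.
Order-1 term: 1/12 · (8.60934e+07 − 6144.00) = 7.17394e+06.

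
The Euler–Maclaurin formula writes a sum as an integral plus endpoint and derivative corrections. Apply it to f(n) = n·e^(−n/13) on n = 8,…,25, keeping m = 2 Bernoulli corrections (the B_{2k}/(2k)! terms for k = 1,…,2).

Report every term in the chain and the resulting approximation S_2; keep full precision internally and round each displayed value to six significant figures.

∫_8^25 x·e^(−x/13) dx evaluates to 75.3369.
Boundary: ½(f(8) + f(25)) = ½(4.32346 + 3.65391) = 3.98869.
Integral + boundary = 79.3256.
k=1: B_{2}/(2)! × [f^{(1)}(25) − f^{(1)}(8)] = 1/12 × (-0.134914 − 0.207859) = -0.0285644.
Running total after k=1: 79.2970.
k=2: B_{4}/(4)! × [f^{(3)}(25) − f^{(3)}(8)] = −1/720 × (0.000931357 − 0.00762559) = 9.29755e-06.

S_2 ≈ 79.2970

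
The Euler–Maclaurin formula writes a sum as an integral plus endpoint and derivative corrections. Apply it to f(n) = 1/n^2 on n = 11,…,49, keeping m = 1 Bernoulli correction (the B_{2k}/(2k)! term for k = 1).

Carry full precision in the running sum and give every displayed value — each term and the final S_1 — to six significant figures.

S_1 ≈ 0.0749652

∫_11^49 1/x^2 dx evaluates to 0.0705009.
Endpoint term: (f(11) + f(49))/2 = (0.00826446 + 0.000416493)/2 = 0.00434048.
So far: 0.0748414.
Order-1 term: 1/12 · (-1.69997e-05 − (-0.00150263)) = 0.000123802.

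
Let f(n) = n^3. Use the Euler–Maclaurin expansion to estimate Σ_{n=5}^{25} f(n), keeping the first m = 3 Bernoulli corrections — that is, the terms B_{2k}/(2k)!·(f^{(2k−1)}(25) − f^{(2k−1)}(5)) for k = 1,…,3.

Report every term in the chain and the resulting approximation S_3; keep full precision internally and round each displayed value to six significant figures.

The integral term ∫_5^25 x^3 dx = 97500.0.
Endpoint term: (f(5) + f(25))/2 = (125.000 + 15625.0)/2 = 7875.00.
Running total after boundary: 105375.
Order-1 term: 1/12 · (1875.00 − 75.0000) = 150.000.
Partial sum through k=1: 105525.
Order-2 term: −1/720 · (6.00000 − 6.00000) = 0.00000.
Partial sum through k=2: 105525.
Order-3 term: 1/30240 · (0.00000 − 0.00000) = 0.00000.

S_3 ≈ 105525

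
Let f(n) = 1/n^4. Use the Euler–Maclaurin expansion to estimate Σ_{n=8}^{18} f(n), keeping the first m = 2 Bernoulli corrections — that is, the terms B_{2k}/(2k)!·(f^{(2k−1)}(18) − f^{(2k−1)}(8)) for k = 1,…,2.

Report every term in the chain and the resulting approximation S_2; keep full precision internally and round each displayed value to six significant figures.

S_2 ≈ 0.000730636

The integral term ∫_8^18 1/x^4 dx = 0.000593886.
Endpoint term: (f(8) + f(18))/2 = (0.000244141 + 9.52599e-06)/2 = 0.000126833.
Running total after boundary: 0.000720719.
Order-1 term: 1/12 · (-2.11689e-06 − (-0.000122070)) = 9.99612e-06.
Running total after k=1: 0.000730715.
Order-2 term: −1/720 · (-1.96008e-07 − (-5.72205e-05)) = -7.92006e-08.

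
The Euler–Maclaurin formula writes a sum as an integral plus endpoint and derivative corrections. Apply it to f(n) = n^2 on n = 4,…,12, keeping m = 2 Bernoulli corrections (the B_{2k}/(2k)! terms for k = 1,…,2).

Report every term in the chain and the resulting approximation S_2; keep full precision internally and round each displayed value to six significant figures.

S_2 ≈ 636.000

Integral: ∫_4^12 x^2 dx = 554.667.
Boundary: ½(f(4) + f(12)) = ½(16.0000 + 144.000) = 80.0000.
Integral + boundary = 634.667.
Order-1 term: 1/12 · (24.0000 − 8.00000) = 1.33333.
Running total after k=1: 636.000.
Order-2 term: −1/720 · (0.00000 − 0.00000) = 0.00000.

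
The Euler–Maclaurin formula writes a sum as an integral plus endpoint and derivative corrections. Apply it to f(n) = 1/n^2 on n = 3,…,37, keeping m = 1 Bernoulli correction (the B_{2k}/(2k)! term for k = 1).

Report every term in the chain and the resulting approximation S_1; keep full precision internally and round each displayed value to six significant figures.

Integral: ∫_3^37 1/x^2 dx = 0.306306.
½[f(3) + f(37)] = ½[0.111111 + 0.000730460] = 0.0559208.
Integral + boundary = 0.362227.
k=1: B_{2}/(2)! × [f^{(1)}(37) − f^{(1)}(3)] = 1/12 × (-3.94843e-05 − (-0.0740741)) = 0.00616955.

S_1 ≈ 0.368397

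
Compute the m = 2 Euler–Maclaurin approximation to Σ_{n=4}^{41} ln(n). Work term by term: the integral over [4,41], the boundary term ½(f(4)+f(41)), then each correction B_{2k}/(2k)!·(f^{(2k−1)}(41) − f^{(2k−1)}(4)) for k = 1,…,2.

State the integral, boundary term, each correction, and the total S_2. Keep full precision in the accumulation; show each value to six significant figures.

S_2 ≈ 112.242

Integral: ∫_4^41 ln(x) dx = 109.711.
Boundary: ½(f(4) + f(41)) = ½(1.38629 + 3.71357) = 2.54993.
Running total after boundary: 112.261.
Correction k=1: B_{2}/2! · (f^{(1)}(41) − f^{(1)}(4)) = 1/12 · (0.0243902 − 0.250000) = -0.0188008.
After k=1: 112.242.
Correction k=2: B_{4}/4! · (f^{(3)}(41) − f^{(3)}(4)) = −1/720 · (2.90187e-05 − 0.0312500) = 4.33625e-05.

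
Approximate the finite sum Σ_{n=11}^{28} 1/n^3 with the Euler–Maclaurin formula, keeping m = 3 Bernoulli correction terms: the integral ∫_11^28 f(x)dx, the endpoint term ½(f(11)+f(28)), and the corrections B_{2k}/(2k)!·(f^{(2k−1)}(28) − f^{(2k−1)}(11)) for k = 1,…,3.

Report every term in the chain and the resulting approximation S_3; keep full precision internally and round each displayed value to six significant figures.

∫_11^28 1/x^3 dx evaluates to 0.00349448.
½[f(11) + f(28)] = ½[0.000751315 + 4.55539e-05] = 0.000398434.
Integral + boundary = 0.00389291.
Correction k=1: B_{2}/2! · (f^{(1)}(28) − f^{(1)}(11)) = 1/12 · (-4.88078e-06 − (-0.000204904)) = 1.66686e-05.
After k=1: 0.00390958.
Correction k=2: B_{4}/4! · (f^{(3)}(28) − f^{(3)}(11)) = −1/720 · (-1.24510e-07 − (-3.38684e-05)) = -4.68666e-08.
After k=2: 0.00390953.
Correction k=3: B_{6}/6! · (f^{(5)}(28) − f^{(5)}(11)) = 1/30240 · (-6.67016e-09 − (-1.17560e-05)) = 3.88536e-10.

S_3 ≈ 0.00390953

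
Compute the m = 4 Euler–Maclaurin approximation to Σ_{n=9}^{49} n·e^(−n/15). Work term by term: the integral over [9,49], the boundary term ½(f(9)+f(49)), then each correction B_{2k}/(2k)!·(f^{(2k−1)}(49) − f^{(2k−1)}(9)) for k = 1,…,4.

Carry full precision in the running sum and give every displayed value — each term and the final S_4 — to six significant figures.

S_4 ≈ 164.343

The integral term ∫_9^49 x·e^(−x/15) dx = 160.964.
½[f(9) + f(49)] = ½[4.93930 + 1.86853] = 3.40392.
Running total after boundary: 164.368.
Correction k=1: B_{2}/2! · (f^{(1)}(49) − f^{(1)}(9)) = 1/12 · (-0.0864355 − 0.219525) = -0.0254967.
Running total after k=1: 164.343.
Correction k=2: B_{4}/4! · (f^{(3)}(49) − f^{(3)}(9)) = −1/720 · (-4.51951e-05 − 0.00585399) = 8.19331e-06.
Running total after k=2: 164.343.
Correction k=3: B_{6}/6! · (f^{(5)}(49) − f^{(5)}(9)) = 1/30240 · (1.30563e-06 − 4.76992e-05) = -1.53418e-09.
Running total after k=3: 164.343.
Correction k=4: B_{8}/8! · (f^{(7)}(49) − f^{(7)}(9)) = −1/1209600 · (1.24984e-08 − 3.08358e-07) = 2.44593e-13.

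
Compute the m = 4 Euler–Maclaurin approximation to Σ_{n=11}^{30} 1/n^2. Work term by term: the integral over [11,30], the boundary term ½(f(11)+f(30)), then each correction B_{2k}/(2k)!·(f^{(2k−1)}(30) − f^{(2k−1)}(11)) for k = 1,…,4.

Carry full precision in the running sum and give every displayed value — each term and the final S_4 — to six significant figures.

Integral: ∫_11^30 1/x^2 dx = 0.0575758.
Boundary: ½(f(11) + f(30)) = ½(0.00826446 + 0.00111111) = 0.00468779.
Running total after boundary: 0.0622635.
Order-1 term: 1/12 · (-7.40741e-05 − (-0.00150263)) = 0.000119046.
Partial sum through k=1: 0.0623826.
Order-2 term: −1/720 · (-9.87654e-07 − (-0.000149021)) = -2.05602e-07.
Partial sum through k=2: 0.0623824.
Order-3 term: 1/30240 · (-3.29218e-08 − (-3.69474e-05)) = 1.22072e-09.
Partial sum through k=3: 0.0623824.
Order-4 term: −1/1209600 · (-2.04847e-09 − (-1.70996e-05)) = -1.41349e-11.

S_4 ≈ 0.0623824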